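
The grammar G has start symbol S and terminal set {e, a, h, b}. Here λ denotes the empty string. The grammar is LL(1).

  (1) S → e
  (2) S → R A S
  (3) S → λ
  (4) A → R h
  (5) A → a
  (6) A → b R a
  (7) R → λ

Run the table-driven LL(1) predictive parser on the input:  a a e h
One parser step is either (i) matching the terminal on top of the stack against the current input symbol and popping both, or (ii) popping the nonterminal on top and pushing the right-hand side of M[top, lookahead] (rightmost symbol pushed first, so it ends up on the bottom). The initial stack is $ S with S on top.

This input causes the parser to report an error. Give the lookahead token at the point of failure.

      Stack    Input      Action
   1  $ S      a a e h $  expand S → R A S
   2  $ S A R  a a e h $  expand R → λ
   3  $ S A    a a e h $  expand A → a
   4  $ S a    a a e h $  match a
   5  $ S      a e h $    expand S → R A S
   6  $ S A R  a e h $    expand R → λ
   7  $ S A    a e h $    expand A → a
   8  $ S a    a e h $    match a
   9  $ S      e h $      expand S → e
  10  $ e      e h $      match e
  11  $        h $        error: stack empty but input remains

h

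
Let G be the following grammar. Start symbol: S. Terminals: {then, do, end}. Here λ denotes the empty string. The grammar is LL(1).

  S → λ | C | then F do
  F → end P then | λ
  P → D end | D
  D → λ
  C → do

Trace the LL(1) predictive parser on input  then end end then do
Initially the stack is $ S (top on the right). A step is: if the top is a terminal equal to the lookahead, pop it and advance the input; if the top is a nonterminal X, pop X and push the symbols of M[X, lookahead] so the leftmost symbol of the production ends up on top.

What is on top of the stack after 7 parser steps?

then

step 1: stack=$ S  input=then end end then do $  — expand S → then F do
step 2: stack=$ do F then  input=then end end then do $  — match then
step 3: stack=$ do F  input=end end then do $  — expand F → end P then
step 4: stack=$ do then P end  input=end end then do $  — match end
step 5: stack=$ do then P  input=end then do $  — expand P → D end
step 6: stack=$ do then end D  input=end then do $  — expand D → λ
step 7: stack=$ do then end  input=end then do $  — match end
Stack after step 7: $ do then (top = then).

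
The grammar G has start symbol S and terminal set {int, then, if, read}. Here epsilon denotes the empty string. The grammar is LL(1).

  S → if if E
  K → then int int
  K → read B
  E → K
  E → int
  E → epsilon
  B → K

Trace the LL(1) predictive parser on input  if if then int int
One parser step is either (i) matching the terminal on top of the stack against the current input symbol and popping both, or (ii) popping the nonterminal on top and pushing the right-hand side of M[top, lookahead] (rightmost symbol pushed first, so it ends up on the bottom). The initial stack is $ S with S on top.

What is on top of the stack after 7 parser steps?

int

     Stack           Input                 Action
  1  $ S             if if then int int $  expand S → if if E
  2  $ E if if       if if then int int $  match if
  3  $ E if          if then int int $     match if
  4  $ E             then int int $        expand E → K
  5  $ K             then int int $        expand K → then int int
  6  $ int int then  then int int $        match then
  7  $ int int       int int $             match int
Stack after step 7: $ int (top = int).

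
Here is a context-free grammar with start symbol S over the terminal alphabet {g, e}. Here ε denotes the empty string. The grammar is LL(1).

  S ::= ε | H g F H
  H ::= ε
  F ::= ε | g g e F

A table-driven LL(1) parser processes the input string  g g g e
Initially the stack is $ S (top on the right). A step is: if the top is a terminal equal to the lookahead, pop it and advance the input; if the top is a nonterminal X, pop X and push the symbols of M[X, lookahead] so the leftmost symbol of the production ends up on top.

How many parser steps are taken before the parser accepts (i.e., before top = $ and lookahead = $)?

     Stack        Input      Action
  1  $ S          g g g e $  expand S ::= H g F H
  2  $ H F g H    g g g e $  expand H ::= ε
  3  $ H F g      g g g e $  match g
  4  $ H F        g g e $    expand F ::= g g e F
  5  $ H F e g g  g g e $    match g
  6  $ H F e g    g e $      match g
  7  $ H F e      e $        match e
  8  $ H F        $          expand F ::= ε
  9  $ H          $          expand H ::= ε
Accept reached after 9 steps.

9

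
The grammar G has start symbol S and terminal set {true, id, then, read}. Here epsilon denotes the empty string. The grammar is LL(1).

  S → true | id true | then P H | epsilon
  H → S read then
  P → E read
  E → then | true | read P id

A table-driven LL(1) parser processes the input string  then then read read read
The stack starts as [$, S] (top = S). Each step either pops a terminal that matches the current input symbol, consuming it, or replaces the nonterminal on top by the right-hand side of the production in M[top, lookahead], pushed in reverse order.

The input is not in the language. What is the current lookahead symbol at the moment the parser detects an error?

read

step 1: stack=$ S  input=then then read read read $  — expand S → then P H
step 2: stack=$ H P then  input=then then read read read $  — match then
step 3: stack=$ H P  input=then read read read $  — expand P → E read
step 4: stack=$ H read E  input=then read read read $  — expand E → then
step 5: stack=$ H read then  input=then read read read $  — match then
step 6: stack=$ H read  input=read read read $  — match read
step 7: stack=$ H  input=read read $  — expand H → S read then
step 8: stack=$ then read S  input=read read $  — expand S → epsilon
step 9: stack=$ then read  input=read read $  — match read
step 10: stack=$ then  input=read $  — error: top is terminal then but lookahead is read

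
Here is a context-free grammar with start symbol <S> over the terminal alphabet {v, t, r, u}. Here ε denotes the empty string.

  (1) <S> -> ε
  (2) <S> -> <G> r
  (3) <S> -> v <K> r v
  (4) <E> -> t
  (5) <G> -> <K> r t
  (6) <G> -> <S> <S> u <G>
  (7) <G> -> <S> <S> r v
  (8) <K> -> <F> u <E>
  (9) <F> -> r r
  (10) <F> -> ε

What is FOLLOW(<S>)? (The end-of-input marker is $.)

{$, r, u, v}

FIRST(<E>) = {t}
FIRST(<F>) = {ε, r}
FIRST(<K>) = {r, u}  (via <F> u <E>)
FIRST(<S>) = {ε, r, u, v}  (via <G> r)
FIRST(<G>) = {r, u, v}  (via <K> r t, <S> <S> u <G>, <S> <S> r v)
FOLLOW(<S>) includes $ since <S> is the start symbol.
FOLLOW(<S>): in <G>-><S> <S> u <G> (occurrence 1), <S> is followed by <S> u <G> with FIRST {r, u, v}; in <G>-><S> <S> u <G> (occurrence 2), <S> is followed by u <G> with FIRST {u}; in <G>-><S> <S> r v (occurrence 1), <S> is followed by <S> r v with FIRST {r, u, v}; in <G>-><S> <S> r v (occurrence 2), <S> is followed by r v with FIRST {r}. Thus FOLLOW(<S>) = {$, r, u, v}.
FOLLOW(<G>): in <S>-><G> r, <G> is followed by r with FIRST {r}; in <G>-><S> <S> u <G>, the suffix after <G> is empty (adds nothing new). Thus FOLLOW(<G>) = {r}.
FOLLOW(<K>): in <S>->v <K> r v, <K> is followed by r v with FIRST {r}; in <G>-><K> r t, <K> is followed by r t with FIRST {r}. Thus FOLLOW(<K>) = {r}.
FOLLOW(<E>): in <K>-><F> u <E>, the suffix after <E> is empty, so FOLLOW(<E>) ⊇ FOLLOW(<K>) = {r}. Thus FOLLOW(<E>) = {r}.
FOLLOW(<F>): in <K>-><F> u <E>, <F> is followed by u <E> with FIRST {u}. Thus FOLLOW(<F>) = {u}.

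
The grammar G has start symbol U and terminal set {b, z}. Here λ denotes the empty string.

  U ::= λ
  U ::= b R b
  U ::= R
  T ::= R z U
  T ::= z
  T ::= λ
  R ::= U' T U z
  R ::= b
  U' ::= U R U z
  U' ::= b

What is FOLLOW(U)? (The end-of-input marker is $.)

{$, b, z}

FIRST(U) = {λ, b}  (via R)
FIRST(T) = {λ, b, z}  (via R z U)
FIRST(R) = {b}  (via U' T U z)
FIRST(U') = {b}  (via U R U z)
FOLLOW(U) includes $ since U is the start symbol.
FOLLOW(T): in R::=U' T U z, T is followed by U z with FIRST {b, z}. Thus FOLLOW(T) = {b, z}.
FOLLOW(U): in T::=R z U, the suffix after U is empty, so FOLLOW(U) ⊇ FOLLOW(T) = {b, z}; in R::=U' T U z, U is followed by z with FIRST {z}; in U'::=U R U z (occurrence 1), U is followed by R U z with FIRST {b}; in U'::=U R U z (occurrence 2), U is followed by z with FIRST {z}. Thus FOLLOW(U) = {$, b, z}.
FOLLOW(R): in U::=b R b, R is followed by b with FIRST {b}; in U::=R, the suffix after R is empty, so FOLLOW(R) ⊇ FOLLOW(U) = {$, b, z}; in T::=R z U, R is followed by z U with FIRST {z}; in U'::=U R U z, R is followed by U z with FIRST {b, z}. Thus FOLLOW(R) = {$, b, z}.
FOLLOW(U'): in R::=U' T U z, U' is followed by T U z with FIRST {b, z}. Thus FOLLOW(U') = {b, z}.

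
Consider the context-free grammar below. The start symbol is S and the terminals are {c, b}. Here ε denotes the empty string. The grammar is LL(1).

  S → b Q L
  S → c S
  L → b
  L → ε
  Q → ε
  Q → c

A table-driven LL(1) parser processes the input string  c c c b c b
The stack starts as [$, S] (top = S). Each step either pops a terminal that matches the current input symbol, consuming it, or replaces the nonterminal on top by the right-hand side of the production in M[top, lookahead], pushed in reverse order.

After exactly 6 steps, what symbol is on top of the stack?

     Stack  Input          Action
  1  $ S    c c c b c b $  expand S → c S
  2  $ S c  c c c b c b $  match c
  3  $ S    c c b c b $    expand S → c S
  4  $ S c  c c b c b $    match c
  5  $ S    c b c b $      expand S → c S
  6  $ S c  c b c b $      match c
Stack after step 6: $ S (top = S).

S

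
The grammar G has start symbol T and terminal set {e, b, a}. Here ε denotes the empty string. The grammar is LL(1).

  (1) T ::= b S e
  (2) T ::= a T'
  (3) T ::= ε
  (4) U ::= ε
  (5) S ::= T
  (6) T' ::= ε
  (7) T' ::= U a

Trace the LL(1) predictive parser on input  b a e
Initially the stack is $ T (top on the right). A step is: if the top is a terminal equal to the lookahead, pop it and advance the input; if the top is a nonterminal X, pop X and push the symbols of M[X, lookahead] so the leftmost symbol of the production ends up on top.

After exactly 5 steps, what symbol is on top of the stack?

T'

     Stack     Input    Action
  1  $ T       b a e $  expand T ::= b S e
  2  $ e S b   b a e $  match b
  3  $ e S     a e $    expand S ::= T
  4  $ e T     a e $    expand T ::= a T'
  5  $ e T' a  a e $    match a
Stack after step 5: $ e T' (top = T').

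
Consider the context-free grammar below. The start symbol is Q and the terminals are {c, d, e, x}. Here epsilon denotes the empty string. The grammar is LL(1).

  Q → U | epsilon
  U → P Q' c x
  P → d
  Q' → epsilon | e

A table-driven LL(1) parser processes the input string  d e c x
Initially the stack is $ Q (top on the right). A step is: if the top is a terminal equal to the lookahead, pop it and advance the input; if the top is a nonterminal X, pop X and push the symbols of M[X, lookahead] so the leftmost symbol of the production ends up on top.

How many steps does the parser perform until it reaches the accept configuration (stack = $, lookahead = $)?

     Stack       Input      Action
  1  $ Q         d e c x $  expand Q → U
  2  $ U         d e c x $  expand U → P Q' c x
  3  $ x c Q' P  d e c x $  expand P → d
  4  $ x c Q' d  d e c x $  match d
  5  $ x c Q'    e c x $    expand Q' → e
  6  $ x c e     e c x $    match e
  7  $ x c       c x $      match c
  8  $ x         x $        match x
Accept reached after 8 steps.

8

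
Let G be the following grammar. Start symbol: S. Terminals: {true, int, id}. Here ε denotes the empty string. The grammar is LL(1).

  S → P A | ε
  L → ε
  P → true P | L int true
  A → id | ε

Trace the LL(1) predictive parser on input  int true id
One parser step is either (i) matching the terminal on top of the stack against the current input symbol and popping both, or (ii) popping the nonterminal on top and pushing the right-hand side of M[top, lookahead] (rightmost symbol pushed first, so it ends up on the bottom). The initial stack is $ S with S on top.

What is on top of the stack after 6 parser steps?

id

step 1: stack=$ S  input=int true id $  — expand S → P A
step 2: stack=$ A P  input=int true id $  — expand P → L int true
step 3: stack=$ A true int L  input=int true id $  — expand L → ε
step 4: stack=$ A true int  input=int true id $  — match int
step 5: stack=$ A true  input=true id $  — match true
step 6: stack=$ A  input=id $  — expand A → id
Stack after step 6: $ id (top = id).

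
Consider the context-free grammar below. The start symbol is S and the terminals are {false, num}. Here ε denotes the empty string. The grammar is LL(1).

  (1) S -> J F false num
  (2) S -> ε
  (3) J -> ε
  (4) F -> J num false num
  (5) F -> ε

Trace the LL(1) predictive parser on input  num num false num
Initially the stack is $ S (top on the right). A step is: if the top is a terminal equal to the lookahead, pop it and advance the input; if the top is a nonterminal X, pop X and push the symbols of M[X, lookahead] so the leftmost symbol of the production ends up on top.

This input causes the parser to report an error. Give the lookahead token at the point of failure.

num

step 1: stack=$ S  input=num num false num $  — expand S -> J F false num
step 2: stack=$ num false F J  input=num num false num $  — expand J -> ε
step 3: stack=$ num false F  input=num num false num $  — expand F -> J num false num
step 4: stack=$ num false num false num J  input=num num false num $  — expand J -> ε
step 5: stack=$ num false num false num  input=num num false num $  — match num
step 6: stack=$ num false num false  input=num false num $  — error: top is terminal false but lookahead is num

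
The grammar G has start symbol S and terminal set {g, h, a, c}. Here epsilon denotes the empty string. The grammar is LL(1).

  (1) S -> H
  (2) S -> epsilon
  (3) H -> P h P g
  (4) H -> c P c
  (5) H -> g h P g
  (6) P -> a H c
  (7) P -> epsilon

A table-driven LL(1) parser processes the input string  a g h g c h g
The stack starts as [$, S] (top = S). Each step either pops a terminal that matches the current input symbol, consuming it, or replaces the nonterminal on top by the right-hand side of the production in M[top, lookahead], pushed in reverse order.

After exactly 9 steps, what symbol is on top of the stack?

     Stack              Input            Action
  1  $ S                a g h g c h g $  expand S -> H
  2  $ H                a g h g c h g $  expand H -> P h P g
  3  $ g P h P          a g h g c h g $  expand P -> a H c
  4  $ g P h c H a      a g h g c h g $  match a
  5  $ g P h c H        g h g c h g $    expand H -> g h P g
  6  $ g P h c g P h g  g h g c h g $    match g
  7  $ g P h c g P h    h g c h g $      match h
  8  $ g P h c g P      g c h g $        expand P -> epsilon
  9  $ g P h c g        g c h g $        match g
Stack after step 9: $ g P h c (top = c).

c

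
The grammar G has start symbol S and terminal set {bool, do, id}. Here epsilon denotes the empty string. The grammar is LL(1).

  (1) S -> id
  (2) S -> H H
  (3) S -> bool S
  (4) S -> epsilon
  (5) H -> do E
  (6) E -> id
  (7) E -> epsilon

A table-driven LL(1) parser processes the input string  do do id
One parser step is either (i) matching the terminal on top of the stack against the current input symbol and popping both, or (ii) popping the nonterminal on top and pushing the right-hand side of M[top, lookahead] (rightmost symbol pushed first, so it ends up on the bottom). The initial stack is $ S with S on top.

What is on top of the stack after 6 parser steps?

     Stack     Input       Action
  1  $ S       do do id $  expand S -> H H
  2  $ H H     do do id $  expand H -> do E
  3  $ H E do  do do id $  match do
  4  $ H E     do id $     expand E -> epsilon
  5  $ H       do id $     expand H -> do E
  6  $ E do    do id $     match do
Stack after step 6: $ E (top = E).

E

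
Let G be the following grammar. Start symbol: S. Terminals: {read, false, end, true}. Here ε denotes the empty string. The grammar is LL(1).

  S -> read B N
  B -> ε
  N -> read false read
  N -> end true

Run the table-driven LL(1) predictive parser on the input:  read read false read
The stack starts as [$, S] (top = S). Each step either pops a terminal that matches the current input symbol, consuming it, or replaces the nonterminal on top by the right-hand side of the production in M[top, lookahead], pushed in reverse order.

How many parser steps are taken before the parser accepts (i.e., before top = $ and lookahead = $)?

     Stack              Input                   Action
  1  $ S                read read false read $  expand S -> read B N
  2  $ N B read         read read false read $  match read
  3  $ N B              read false read $       expand B -> ε
  4  $ N                read false read $       expand N -> read false read
  5  $ read false read  read false read $       match read
  6  $ read false       false read $            match false
  7  $ read             read $                  match read
Accept reached after 7 steps.

7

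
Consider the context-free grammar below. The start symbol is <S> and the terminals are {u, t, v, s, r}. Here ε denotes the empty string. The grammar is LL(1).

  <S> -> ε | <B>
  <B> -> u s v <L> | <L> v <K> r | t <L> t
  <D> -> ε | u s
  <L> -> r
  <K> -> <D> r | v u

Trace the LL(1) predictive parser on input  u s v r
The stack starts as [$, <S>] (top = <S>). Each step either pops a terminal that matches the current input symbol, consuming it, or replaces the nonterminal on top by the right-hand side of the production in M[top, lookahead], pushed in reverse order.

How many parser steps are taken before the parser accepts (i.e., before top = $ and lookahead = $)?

7

     Stack        Input      Action
  1  $ <S>        u s v r $  expand <S> -> <B>
  2  $ <B>        u s v r $  expand <B> -> u s v <L>
  3  $ <L> v s u  u s v r $  match u
  4  $ <L> v s    s v r $    match s
  5  $ <L> v      v r $      match v
  6  $ <L>        r $        expand <L> -> r
  7  $ r          r $        match r
Accept reached after 7 steps.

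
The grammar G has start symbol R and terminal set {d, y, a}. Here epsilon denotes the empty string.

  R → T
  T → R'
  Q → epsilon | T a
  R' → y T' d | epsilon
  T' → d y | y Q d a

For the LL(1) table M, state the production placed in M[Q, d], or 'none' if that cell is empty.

FIRST(R'): from R'→y T' d we get {y}; from R'→epsilon we get {epsilon}. So FIRST(R') = {epsilon, y}.
FIRST(T'): from T'→d y we get {d}; from T'→y Q d a we get {y}. So FIRST(T') = {d, y}.
FIRST(T): from T→R' we get {epsilon, y}. So FIRST(T) = {epsilon, y}.
FIRST(R): from R→T we get {epsilon, y}. So FIRST(R) = {epsilon, y}.
FIRST(Q): from Q→epsilon we get {epsilon}; from Q→T a we get {a, y}. So FIRST(Q) = {epsilon, a, y}.
FOLLOW(R) includes $ since R is the start symbol.
FOLLOW(Q): in T'→y Q d a, Q is followed by d a with FIRST {d}. Thus FOLLOW(Q) = {d}.
For Q → epsilon: FIRST(epsilon) = {epsilon}, so it goes in M[Q, t] for t ∈ {}; since epsilon ∈ FIRST, also for every t ∈ FOLLOW(Q) = {d}.
For Q → T a: FIRST(T a) = {a, y}, so it goes in M[Q, t] for t ∈ {a, y}.

Q → epsilon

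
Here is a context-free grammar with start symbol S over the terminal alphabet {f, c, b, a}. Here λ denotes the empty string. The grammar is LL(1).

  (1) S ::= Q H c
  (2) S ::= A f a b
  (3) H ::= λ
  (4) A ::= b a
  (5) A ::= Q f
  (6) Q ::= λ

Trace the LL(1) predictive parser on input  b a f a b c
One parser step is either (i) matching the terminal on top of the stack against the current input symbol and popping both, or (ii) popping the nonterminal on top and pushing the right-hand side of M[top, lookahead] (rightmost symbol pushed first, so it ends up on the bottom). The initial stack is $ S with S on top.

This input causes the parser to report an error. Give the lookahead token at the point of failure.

c

     Stack        Input          Action
  1  $ S          b a f a b c $  expand S ::= A f a b
  2  $ b a f A    b a f a b c $  expand A ::= b a
  3  $ b a f a b  b a f a b c $  match b
  4  $ b a f a    a f a b c $    match a
  5  $ b a f      f a b c $      match f
  6  $ b a        a b c $        match a
  7  $ b          b c $          match b
  8  $            c $            error: stack empty but input remains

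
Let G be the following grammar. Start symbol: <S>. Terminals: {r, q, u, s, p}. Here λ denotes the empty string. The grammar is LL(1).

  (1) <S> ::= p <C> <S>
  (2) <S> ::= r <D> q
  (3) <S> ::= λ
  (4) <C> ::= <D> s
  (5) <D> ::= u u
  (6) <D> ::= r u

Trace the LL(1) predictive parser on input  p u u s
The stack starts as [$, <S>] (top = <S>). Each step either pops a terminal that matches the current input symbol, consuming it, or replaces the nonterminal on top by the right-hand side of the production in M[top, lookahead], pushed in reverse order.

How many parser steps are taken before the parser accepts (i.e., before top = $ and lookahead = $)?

8

     Stack        Input      Action
  1  $ <S>        p u u s $  expand <S> ::= p <C> <S>
  2  $ <S> <C> p  p u u s $  match p
  3  $ <S> <C>    u u s $    expand <C> ::= <D> s
  4  $ <S> s <D>  u u s $    expand <D> ::= u u
  5  $ <S> s u u  u u s $    match u
  6  $ <S> s u    u s $      match u
  7  $ <S> s      s $        match s
  8  $ <S>        $          expand <S> ::= λ
Accept reached after 8 steps.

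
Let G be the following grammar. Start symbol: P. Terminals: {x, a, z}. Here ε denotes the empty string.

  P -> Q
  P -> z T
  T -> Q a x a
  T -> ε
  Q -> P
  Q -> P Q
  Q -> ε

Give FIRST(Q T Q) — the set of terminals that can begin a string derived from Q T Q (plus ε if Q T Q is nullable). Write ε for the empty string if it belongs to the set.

{ε, a, z}

FIRST(P): from P->Q we get {ε, z}; from P->z T we get {z}. So FIRST(P) = {ε, z}.
FIRST(Q): from Q->P we get {ε, z}; from Q->P Q we get {ε, z}; from Q->ε we get {ε}. So FIRST(Q) = {ε, z}.
FIRST(T): from T->Q a x a we get {a, z}; from T->ε we get {ε}. So FIRST(T) = {ε, a, z}.
FIRST(Q T Q): take FIRST of each symbol in turn, carrying on past any symbol whose FIRST contains ε; result {ε, a, z}.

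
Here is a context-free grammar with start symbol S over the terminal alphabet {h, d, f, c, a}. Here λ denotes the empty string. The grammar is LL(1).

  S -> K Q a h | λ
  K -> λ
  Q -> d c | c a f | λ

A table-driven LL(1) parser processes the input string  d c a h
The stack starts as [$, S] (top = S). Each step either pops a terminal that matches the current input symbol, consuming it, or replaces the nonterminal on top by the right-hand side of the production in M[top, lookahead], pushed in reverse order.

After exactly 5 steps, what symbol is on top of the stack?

a

step 1: stack=$ S  input=d c a h $  — expand S -> K Q a h
step 2: stack=$ h a Q K  input=d c a h $  — expand K -> λ
step 3: stack=$ h a Q  input=d c a h $  — expand Q -> d c
step 4: stack=$ h a c d  input=d c a h $  — match d
step 5: stack=$ h a c  input=c a h $  — match c
Stack after step 5: $ h a (top = a).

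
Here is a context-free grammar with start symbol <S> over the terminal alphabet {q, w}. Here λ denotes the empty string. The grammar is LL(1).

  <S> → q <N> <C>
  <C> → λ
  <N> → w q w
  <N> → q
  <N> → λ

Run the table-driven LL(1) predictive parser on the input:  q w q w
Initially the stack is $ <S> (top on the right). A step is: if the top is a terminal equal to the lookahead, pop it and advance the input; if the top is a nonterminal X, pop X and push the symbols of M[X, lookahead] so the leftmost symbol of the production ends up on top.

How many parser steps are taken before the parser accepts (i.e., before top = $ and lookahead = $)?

7

step 1: stack=$ <S>  input=q w q w $  — expand <S> → q <N> <C>
step 2: stack=$ <C> <N> q  input=q w q w $  — match q
step 3: stack=$ <C> <N>  input=w q w $  — expand <N> → w q w
step 4: stack=$ <C> w q w  input=w q w $  — match w
step 5: stack=$ <C> w q  input=q w $  — match q
step 6: stack=$ <C> w  input=w $  — match w
step 7: stack=$ <C>  input=$  — expand <C> → λ
Accept reached after 7 steps.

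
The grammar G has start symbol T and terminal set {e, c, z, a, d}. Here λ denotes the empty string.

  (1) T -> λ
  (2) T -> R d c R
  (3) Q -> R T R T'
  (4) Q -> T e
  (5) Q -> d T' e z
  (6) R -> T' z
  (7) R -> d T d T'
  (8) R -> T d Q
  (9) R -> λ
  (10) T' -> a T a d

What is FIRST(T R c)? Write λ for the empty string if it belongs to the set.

FIRST(T') = {a}
FIRST(T) = {λ, a, d}  (via R d c R)
FIRST(R) = {λ, a, d}  (via T' z, T d Q)
FIRST(Q) = {a, d, e}  (via R T R T', T e)
FIRST(T R c): take FIRST of each symbol in turn, carrying on past any symbol whose FIRST contains λ; result {a, c, d}.

{a, c, d}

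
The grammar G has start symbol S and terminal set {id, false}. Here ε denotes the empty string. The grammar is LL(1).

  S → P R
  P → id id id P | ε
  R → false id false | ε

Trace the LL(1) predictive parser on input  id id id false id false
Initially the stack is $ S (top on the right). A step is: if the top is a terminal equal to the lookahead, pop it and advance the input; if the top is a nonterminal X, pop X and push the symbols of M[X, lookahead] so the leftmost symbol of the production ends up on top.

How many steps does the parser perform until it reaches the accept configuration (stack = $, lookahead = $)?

10

step 1: stack=$ S  input=id id id false id false $  — expand S → P R
step 2: stack=$ R P  input=id id id false id false $  — expand P → id id id P
step 3: stack=$ R P id id id  input=id id id false id false $  — match id
step 4: stack=$ R P id id  input=id id false id false $  — match id
step 5: stack=$ R P id  input=id false id false $  — match id
step 6: stack=$ R P  input=false id false $  — expand P → ε
step 7: stack=$ R  input=false id false $  — expand R → false id false
step 8: stack=$ false id false  input=false id false $  — match false
step 9: stack=$ false id  input=id false $  — match id
step 10: stack=$ false  input=false $  — match false
Accept reached after 10 steps.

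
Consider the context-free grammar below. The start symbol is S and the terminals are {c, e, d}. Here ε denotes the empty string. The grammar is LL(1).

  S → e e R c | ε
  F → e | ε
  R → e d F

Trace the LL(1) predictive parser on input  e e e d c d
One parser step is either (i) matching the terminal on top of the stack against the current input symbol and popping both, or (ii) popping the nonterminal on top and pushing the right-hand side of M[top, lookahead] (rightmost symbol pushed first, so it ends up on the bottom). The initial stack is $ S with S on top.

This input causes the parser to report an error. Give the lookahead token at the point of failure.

d

     Stack      Input          Action
  1  $ S        e e e d c d $  expand S → e e R c
  2  $ c R e e  e e e d c d $  match e
  3  $ c R e    e e d c d $    match e
  4  $ c R      e d c d $      expand R → e d F
  5  $ c F d e  e d c d $      match e
  6  $ c F d    d c d $        match d
  7  $ c F      c d $          expand F → ε
  8  $ c        c d $          match c
  9  $          d $            error: stack empty but input remains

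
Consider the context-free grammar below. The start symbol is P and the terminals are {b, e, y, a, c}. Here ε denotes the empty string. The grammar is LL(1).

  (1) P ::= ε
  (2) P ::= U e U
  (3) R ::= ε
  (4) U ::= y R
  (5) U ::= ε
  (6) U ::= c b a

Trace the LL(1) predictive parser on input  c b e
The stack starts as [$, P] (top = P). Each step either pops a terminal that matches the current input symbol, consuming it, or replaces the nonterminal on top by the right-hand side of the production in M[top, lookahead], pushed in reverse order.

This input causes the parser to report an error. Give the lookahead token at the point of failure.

step 1: stack=$ P  input=c b e $  — expand P ::= U e U
step 2: stack=$ U e U  input=c b e $  — expand U ::= c b a
step 3: stack=$ U e a b c  input=c b e $  — match c
step 4: stack=$ U e a b  input=b e $  — match b
step 5: stack=$ U e a  input=e $  — error: top is terminal a but lookahead is e

e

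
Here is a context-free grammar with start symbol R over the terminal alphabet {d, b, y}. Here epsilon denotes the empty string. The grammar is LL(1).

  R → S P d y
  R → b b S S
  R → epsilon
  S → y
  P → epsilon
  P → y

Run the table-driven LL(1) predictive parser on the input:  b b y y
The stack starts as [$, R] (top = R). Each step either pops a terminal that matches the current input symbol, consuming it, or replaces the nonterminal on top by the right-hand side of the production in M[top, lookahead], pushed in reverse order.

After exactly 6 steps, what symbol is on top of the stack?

y

step 1: stack=$ R  input=b b y y $  — expand R → b b S S
step 2: stack=$ S S b b  input=b b y y $  — match b
step 3: stack=$ S S b  input=b y y $  — match b
step 4: stack=$ S S  input=y y $  — expand S → y
step 5: stack=$ S y  input=y y $  — match y
step 6: stack=$ S  input=y $  — expand S → y
Stack after step 6: $ y (top = y).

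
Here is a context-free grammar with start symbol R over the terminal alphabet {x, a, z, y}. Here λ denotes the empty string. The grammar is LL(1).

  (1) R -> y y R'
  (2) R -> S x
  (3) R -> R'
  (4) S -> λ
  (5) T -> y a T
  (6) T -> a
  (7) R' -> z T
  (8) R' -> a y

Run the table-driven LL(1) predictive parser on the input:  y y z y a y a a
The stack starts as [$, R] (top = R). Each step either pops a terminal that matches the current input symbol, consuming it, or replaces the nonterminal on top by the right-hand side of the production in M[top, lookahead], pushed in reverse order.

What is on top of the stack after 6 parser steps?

y

step 1: stack=$ R  input=y y z y a y a a $  — expand R -> y y R'
step 2: stack=$ R' y y  input=y y z y a y a a $  — match y
step 3: stack=$ R' y  input=y z y a y a a $  — match y
step 4: stack=$ R'  input=z y a y a a $  — expand R' -> z T
step 5: stack=$ T z  input=z y a y a a $  — match z
step 6: stack=$ T  input=y a y a a $  — expand T -> y a T
Stack after step 6: $ T a y (top = y).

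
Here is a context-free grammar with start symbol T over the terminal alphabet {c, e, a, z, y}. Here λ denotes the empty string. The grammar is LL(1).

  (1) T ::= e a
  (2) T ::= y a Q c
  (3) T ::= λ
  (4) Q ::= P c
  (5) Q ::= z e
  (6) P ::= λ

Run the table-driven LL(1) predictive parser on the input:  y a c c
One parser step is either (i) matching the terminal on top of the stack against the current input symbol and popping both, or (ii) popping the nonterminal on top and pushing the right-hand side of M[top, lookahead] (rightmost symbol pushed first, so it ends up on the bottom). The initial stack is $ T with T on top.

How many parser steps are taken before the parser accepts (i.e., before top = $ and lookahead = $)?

7

step 1: stack=$ T  input=y a c c $  — expand T ::= y a Q c
step 2: stack=$ c Q a y  input=y a c c $  — match y
step 3: stack=$ c Q a  input=a c c $  — match a
step 4: stack=$ c Q  input=c c $  — expand Q ::= P c
step 5: stack=$ c c P  input=c c $  — expand P ::= λ
step 6: stack=$ c c  input=c c $  — match c
step 7: stack=$ c  input=c $  — match c
Accept reached after 7 steps.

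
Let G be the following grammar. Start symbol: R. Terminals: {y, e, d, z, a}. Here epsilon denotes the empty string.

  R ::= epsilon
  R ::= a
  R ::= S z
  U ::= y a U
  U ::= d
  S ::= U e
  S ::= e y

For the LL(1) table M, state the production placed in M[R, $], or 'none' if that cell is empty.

R ::= epsilon

FIRST(U): from U::=y a U we get {y}; from U::=d we get {d}. So FIRST(U) = {d, y}.
FIRST(S): from S::=U e we get {d, y}; from S::=e y we get {e}. So FIRST(S) = {d, e, y}.
FIRST(R): from R::=epsilon we get {epsilon}; from R::=a we get {a}; from R::=S z we get {d, e, y}. So FIRST(R) = {epsilon, a, d, e, y}.
FOLLOW(R) includes $ since R is the start symbol.
FOLLOW(R): R appears on no right-hand side. Thus FOLLOW(R) = {$}.
For R ::= epsilon: FIRST(epsilon) = {epsilon}, so it goes in M[R, t] for t ∈ {}; since epsilon ∈ FIRST, also for every t ∈ FOLLOW(R) = {$}.
For R ::= a: FIRST(a) = {a}, so it goes in M[R, t] for t ∈ {a}.
For R ::= S z: FIRST(S z) = {d, e, y}, so it goes in M[R, t] for t ∈ {d, e, y}.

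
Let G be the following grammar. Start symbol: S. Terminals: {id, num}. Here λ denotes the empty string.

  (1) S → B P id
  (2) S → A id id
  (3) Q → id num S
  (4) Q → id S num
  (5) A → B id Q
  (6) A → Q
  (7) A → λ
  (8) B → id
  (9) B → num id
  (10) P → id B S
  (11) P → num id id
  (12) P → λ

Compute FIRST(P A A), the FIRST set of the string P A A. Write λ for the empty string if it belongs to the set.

{λ, id, num}

FIRST(Q) = {id}
FIRST(B) = {id, num}
FIRST(P) = {λ, id, num}
FIRST(A) = {λ, id, num}  (via B id Q, Q)
FIRST(S) = {id, num}  (via B P id, A id id)
FIRST(P A A): take FIRST of each symbol in turn, carrying on past any symbol whose FIRST contains λ; result {λ, id, num}.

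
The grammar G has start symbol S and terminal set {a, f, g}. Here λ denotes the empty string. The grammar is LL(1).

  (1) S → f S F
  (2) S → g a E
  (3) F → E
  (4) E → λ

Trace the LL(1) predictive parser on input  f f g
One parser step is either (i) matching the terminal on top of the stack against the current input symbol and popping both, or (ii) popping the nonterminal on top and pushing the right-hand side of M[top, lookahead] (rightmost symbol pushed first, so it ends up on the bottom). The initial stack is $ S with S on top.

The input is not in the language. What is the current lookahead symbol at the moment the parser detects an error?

$

step 1: stack=$ S  input=f f g $  — expand S → f S F
step 2: stack=$ F S f  input=f f g $  — match f
step 3: stack=$ F S  input=f g $  — expand S → f S F
step 4: stack=$ F F S f  input=f g $  — match f
step 5: stack=$ F F S  input=g $  — expand S → g a E
step 6: stack=$ F F E a g  input=g $  — match g
step 7: stack=$ F F E a  input=$  — error: top is terminal a but lookahead is $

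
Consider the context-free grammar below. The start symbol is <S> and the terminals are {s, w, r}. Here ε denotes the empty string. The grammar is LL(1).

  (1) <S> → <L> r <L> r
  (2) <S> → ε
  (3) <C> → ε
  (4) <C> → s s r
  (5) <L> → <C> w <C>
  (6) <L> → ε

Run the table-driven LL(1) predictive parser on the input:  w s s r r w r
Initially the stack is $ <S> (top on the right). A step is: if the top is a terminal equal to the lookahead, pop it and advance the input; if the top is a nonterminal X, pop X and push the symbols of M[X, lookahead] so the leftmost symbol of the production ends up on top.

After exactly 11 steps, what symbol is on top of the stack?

step 1: stack=$ <S>  input=w s s r r w r $  — expand <S> → <L> r <L> r
step 2: stack=$ r <L> r <L>  input=w s s r r w r $  — expand <L> → <C> w <C>
step 3: stack=$ r <L> r <C> w <C>  input=w s s r r w r $  — expand <C> → ε
step 4: stack=$ r <L> r <C> w  input=w s s r r w r $  — match w
step 5: stack=$ r <L> r <C>  input=s s r r w r $  — expand <C> → s s r
step 6: stack=$ r <L> r r s s  input=s s r r w r $  — match s
step 7: stack=$ r <L> r r s  input=s r r w r $  — match s
step 8: stack=$ r <L> r r  input=r r w r $  — match r
step 9: stack=$ r <L> r  input=r w r $  — match r
step 10: stack=$ r <L>  input=w r $  — expand <L> → <C> w <C>
step 11: stack=$ r <C> w <C>  input=w r $  — expand <C> → ε
Stack after step 11: $ r <C> w (top = w).

w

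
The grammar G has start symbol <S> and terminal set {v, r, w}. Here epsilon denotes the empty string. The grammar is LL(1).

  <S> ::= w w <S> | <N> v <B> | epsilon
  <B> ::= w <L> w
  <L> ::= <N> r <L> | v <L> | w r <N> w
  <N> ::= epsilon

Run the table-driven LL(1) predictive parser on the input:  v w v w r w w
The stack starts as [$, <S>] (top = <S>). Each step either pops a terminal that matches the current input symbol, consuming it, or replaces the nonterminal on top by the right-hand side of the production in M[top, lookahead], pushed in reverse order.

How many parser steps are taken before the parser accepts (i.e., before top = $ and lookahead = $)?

      Stack          Input            Action
   1  $ <S>          v w v w r w w $  expand <S> ::= <N> v <B>
   2  $ <B> v <N>    v w v w r w w $  expand <N> ::= epsilon
   3  $ <B> v        v w v w r w w $  match v
   4  $ <B>          w v w r w w $    expand <B> ::= w <L> w
   5  $ w <L> w      w v w r w w $    match w
   6  $ w <L>        v w r w w $      expand <L> ::= v <L>
   7  $ w <L> v      v w r w w $      match v
   8  $ w <L>        w r w w $        expand <L> ::= w r <N> w
   9  $ w w <N> r w  w r w w $        match w
  10  $ w w <N> r    r w w $          match r
  11  $ w w <N>      w w $            expand <N> ::= epsilon
  12  $ w w          w w $            match w
  13  $ w            w $              match w
Accept reached after 13 steps.

13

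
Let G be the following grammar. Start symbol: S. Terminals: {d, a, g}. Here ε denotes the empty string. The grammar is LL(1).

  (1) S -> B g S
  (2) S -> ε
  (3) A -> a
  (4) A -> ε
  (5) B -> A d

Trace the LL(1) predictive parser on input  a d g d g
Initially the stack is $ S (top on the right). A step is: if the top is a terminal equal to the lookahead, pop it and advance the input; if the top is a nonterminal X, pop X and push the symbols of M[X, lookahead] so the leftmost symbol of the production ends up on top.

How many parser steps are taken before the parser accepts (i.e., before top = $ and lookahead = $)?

      Stack      Input        Action
   1  $ S        a d g d g $  expand S -> B g S
   2  $ S g B    a d g d g $  expand B -> A d
   3  $ S g d A  a d g d g $  expand A -> a
   4  $ S g d a  a d g d g $  match a
   5  $ S g d    d g d g $    match d
   6  $ S g      g d g $      match g
   7  $ S        d g $        expand S -> B g S
   8  $ S g B    d g $        expand B -> A d
   9  $ S g d A  d g $        expand A -> ε
  10  $ S g d    d g $        match d
  11  $ S g      g $          match g
  12  $ S        $            expand S -> ε
Accept reached after 12 steps.

12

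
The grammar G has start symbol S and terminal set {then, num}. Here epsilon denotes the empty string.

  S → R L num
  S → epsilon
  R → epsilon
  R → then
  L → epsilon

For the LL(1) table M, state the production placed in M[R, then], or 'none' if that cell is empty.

FIRST(R): from R→epsilon we get {epsilon}; from R→then we get {then}. So FIRST(R) = {epsilon, then}.
FIRST(L): from L→epsilon we get {epsilon}. So FIRST(L) = {epsilon}.
FIRST(S): from S→R L num we get {num, then}; from S→epsilon we get {epsilon}. So FIRST(S) = {epsilon, num, then}.
FOLLOW(S) includes $ since S is the start symbol.
FOLLOW(R): in S→R L num, R is followed by L num with FIRST {num}. Thus FOLLOW(R) = {num}.
For R → epsilon: FIRST(epsilon) = {epsilon}, so it goes in M[R, t] for t ∈ {}; since epsilon ∈ FIRST, also for every t ∈ FOLLOW(R) = {num}.
For R → then: FIRST(then) = {then}, so it goes in M[R, t] for t ∈ {then}.

R → then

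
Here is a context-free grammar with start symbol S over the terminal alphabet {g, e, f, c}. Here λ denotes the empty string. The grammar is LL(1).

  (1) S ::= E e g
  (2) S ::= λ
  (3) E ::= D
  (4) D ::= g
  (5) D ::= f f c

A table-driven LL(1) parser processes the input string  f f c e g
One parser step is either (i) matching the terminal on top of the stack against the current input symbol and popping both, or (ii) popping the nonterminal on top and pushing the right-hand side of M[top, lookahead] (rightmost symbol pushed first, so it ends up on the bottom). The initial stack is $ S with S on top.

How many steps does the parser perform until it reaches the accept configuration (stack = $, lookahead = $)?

     Stack        Input        Action
  1  $ S          f f c e g $  expand S ::= E e g
  2  $ g e E      f f c e g $  expand E ::= D
  3  $ g e D      f f c e g $  expand D ::= f f c
  4  $ g e c f f  f f c e g $  match f
  5  $ g e c f    f c e g $    match f
  6  $ g e c      c e g $      match c
  7  $ g e        e g $        match e
  8  $ g          g $          match g
Accept reached after 8 steps.

8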